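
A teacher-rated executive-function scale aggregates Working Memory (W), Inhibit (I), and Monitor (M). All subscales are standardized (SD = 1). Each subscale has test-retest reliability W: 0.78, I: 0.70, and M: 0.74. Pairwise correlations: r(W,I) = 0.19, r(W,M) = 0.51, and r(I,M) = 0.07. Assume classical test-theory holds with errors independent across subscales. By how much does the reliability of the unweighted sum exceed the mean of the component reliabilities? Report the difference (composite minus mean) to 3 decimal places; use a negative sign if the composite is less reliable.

Var(sum) = 3 + 1.54 = 4.54; true-score variance = 2.22 + 1.54 = 3.76; composite reliability = 0.8282.
Mean component reliability = 0.7400.
Difference = 0.8282 − 0.7400 = 0.088.

0.088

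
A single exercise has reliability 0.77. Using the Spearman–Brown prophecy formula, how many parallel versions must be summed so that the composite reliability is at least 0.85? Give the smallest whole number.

2

k ≥ ρ*(1−ρ₁)/(ρ₁(1−ρ*)) = 0.85·0.23 / (0.77·0.15) = 1.693.
Smallest integer k = 2.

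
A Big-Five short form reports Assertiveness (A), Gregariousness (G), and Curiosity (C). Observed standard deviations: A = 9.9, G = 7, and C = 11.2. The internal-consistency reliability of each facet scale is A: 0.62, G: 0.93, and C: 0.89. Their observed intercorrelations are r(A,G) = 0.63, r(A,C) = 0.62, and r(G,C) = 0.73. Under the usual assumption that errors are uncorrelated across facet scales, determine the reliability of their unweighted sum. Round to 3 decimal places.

0.911

Var(A+G+C) = 9.9² + 7² + 11.2² + 2·[9.9·7·0.63 + 9.9·11.2·0.62 + 7·11.2·0.73] = 272.45 + 339.273 = 611.723.
With uncorrelated errors the cross-covariances are all true-score covariance, so they carry over unchanged; only the diagonal terms shrink to ρᵢσᵢ².
True-score variance = [9.9²·0.62 + 7²·0.93 + 11.2²·0.89] + 339.273 = 217.978 + 339.273 = 557.251.
Reliability = 557.251 / 611.723 = 0.911.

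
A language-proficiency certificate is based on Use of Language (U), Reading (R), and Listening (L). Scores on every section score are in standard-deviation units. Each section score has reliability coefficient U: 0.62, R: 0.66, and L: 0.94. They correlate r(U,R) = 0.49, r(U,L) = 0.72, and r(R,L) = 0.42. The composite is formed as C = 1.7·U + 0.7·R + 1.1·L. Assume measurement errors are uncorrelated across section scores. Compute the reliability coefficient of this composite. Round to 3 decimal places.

0.853

Var(C) = 1.7² + 0.7² + 1.1² + 2·[1.19·0.49 + 1.87·0.72 + 0.77·0.42] = 4.59 + 4.5058 = 9.0958.
Because errors are independent across components, Cov(Tᵢ,Tⱼ) = Cov(Xᵢ,Xⱼ); the off-diagonal part of the true-score variance is the same as above.
True-score variance = [1.7²·0.62 + 0.7²·0.66 + 1.1²·0.94] + 4.5058 = 3.2526 + 4.5058 = 7.7584.
Reliability = 7.7584 / 9.0958 = 0.853.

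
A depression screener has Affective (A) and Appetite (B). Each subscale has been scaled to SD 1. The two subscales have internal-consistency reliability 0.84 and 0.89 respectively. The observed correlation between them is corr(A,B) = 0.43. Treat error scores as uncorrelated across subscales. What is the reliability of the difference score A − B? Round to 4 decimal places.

0.7632

Var(A−B) = 1 + 1 − 2·0.43 = 2 − 0.86 = 1.14.
Because errors are independent across components, Cov(Tᵢ,Tⱼ) = Cov(Xᵢ,Xⱼ); the off-diagonal part of the true-score variance is the same as above.
True-score variance = [0.84 + 0.89] − 0.86 = 1.73 − 0.86 = 0.87.
Reliability = 0.87 / 1.14 = 0.7632.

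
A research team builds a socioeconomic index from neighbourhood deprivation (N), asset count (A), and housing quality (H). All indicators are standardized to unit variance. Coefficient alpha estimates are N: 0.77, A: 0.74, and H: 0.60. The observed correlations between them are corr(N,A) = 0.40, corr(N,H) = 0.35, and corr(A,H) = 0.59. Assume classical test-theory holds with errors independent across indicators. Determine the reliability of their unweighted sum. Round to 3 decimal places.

Var(N+A+H) = 3 + 2·[0.40 + 0.35 + 0.59] = 3 + 2.68 = 5.68.
Under uncorrelated errors the observed covariances equal the true-score covariances, so only the own-variance terms attenuate.
True-score variance = [0.77 + 0.74 + 0.60] + 2.68 = 2.11 + 2.68 = 4.79.
Reliability = 4.79 / 5.68 = 0.843.

0.843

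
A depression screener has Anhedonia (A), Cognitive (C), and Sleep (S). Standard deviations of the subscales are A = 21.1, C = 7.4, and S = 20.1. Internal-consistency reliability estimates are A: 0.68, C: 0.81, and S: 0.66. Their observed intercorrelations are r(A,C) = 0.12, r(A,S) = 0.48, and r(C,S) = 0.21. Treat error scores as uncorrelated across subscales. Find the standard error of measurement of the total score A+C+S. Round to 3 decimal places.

17.036

Var(total) = 903.98 + 507.09 = 1411.07.
True-score variance = 613.745 + 507.09 = 1120.84, so reliability = 0.7943.
Error variance = 1411.07 − 1120.84 = 290.235; SEM = √290.235 = 17.036.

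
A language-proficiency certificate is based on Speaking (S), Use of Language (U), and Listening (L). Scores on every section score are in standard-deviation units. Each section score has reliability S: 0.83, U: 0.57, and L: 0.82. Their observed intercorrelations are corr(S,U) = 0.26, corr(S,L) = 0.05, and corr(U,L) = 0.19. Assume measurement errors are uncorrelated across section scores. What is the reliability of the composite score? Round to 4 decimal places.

Var(S+U+L) = 3 + 2·[0.26 + 0.05 + 0.19] = 3 + 1 = 4.
Because errors are independent across components, Cov(Tᵢ,Tⱼ) = Cov(Xᵢ,Xⱼ); the off-diagonal part of the true-score variance is the same as above.
True-score variance = [0.83 + 0.57 + 0.82] + 1 = 2.22 + 1 = 3.22.
Reliability = 3.22 / 4 = 0.8050.

0.8050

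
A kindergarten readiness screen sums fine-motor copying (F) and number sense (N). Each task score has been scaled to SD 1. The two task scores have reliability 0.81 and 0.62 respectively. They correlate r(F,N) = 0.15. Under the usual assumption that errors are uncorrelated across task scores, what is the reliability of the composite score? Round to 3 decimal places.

Var(F+N) = 2 + 2·[0.15] = 2 + 0.3 = 2.3.
Because errors are independent across components, Cov(Tᵢ,Tⱼ) = Cov(Xᵢ,Xⱼ); the off-diagonal part of the true-score variance is the same as above.
True-score variance = [0.81 + 0.62] + 0.3 = 1.43 + 0.3 = 1.73.
Reliability = 1.73 / 2.3 = 0.752.

0.752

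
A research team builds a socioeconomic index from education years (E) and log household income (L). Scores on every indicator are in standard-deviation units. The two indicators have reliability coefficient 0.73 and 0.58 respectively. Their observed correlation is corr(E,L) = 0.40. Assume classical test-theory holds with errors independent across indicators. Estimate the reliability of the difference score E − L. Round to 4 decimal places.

0.4250

Var(E−L) = 1 + 1 − 2·0.40 = 2 − 0.8 = 1.2.
With uncorrelated errors the cross-covariances are all true-score covariance, so they carry over unchanged; only the diagonal terms shrink to ρᵢσᵢ².
True-score variance = [0.73 + 0.58] − 0.8 = 1.31 − 0.8 = 0.51.
Reliability = 0.51 / 1.2 = 0.4250.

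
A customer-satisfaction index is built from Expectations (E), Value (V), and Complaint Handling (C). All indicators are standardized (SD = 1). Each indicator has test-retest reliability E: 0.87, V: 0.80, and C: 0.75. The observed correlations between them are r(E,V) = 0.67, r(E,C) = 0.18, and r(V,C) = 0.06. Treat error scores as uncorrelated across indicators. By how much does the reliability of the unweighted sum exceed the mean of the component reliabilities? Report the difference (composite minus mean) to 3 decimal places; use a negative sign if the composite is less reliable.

Var(sum) = 3 + 1.82 = 4.82; true-score variance = 2.42 + 1.82 = 4.24; composite reliability = 0.8797.
Mean component reliability = 0.8067.
Difference = 0.8797 − 0.8067 = 0.073.

0.073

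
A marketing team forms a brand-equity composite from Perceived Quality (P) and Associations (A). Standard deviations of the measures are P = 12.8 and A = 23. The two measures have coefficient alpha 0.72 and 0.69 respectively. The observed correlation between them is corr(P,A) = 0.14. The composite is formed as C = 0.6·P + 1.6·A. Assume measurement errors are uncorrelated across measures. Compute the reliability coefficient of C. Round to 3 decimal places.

Var(C) = 0.6²·12.8² + 1.6²·23² + 2·[0.96·12.8·23·0.14] = 1413.22 + 79.1347 = 1492.36.
With uncorrelated errors the cross-covariances are all true-score covariance, so they carry over unchanged; only the diagonal terms shrink to ρᵢσᵢ².
True-score variance = [0.6²·12.8²·0.72 + 1.6²·23²·0.69] + 79.1347 = 976.893 + 79.1347 = 1056.03.
Reliability = 1056.03 / 1492.36 = 0.708.

0.708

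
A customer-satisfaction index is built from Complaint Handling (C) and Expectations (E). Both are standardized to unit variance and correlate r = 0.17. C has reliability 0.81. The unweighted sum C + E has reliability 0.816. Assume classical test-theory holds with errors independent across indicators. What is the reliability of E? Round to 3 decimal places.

Var(C+E) = 2 + 2·0.17 = 2.340.
True-score variance = ρ_C + ρ_E + 2·0.17, so 0.816 = (0.81 + ρ_E + 0.34) / 2.340.
ρ_E = 0.816·2.340 − 0.81 − 0.34 = 0.759.

0.759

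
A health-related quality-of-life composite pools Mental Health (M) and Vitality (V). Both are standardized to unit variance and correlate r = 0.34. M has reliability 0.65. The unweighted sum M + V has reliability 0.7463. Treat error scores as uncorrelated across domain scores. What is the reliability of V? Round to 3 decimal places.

0.670

Var(M+V) = 2 + 2·0.34 = 2.680.
True-score variance = ρ_M + ρ_V + 2·0.34, so 0.7463 = (0.65 + ρ_V + 0.68) / 2.680.
ρ_V = 0.7463·2.680 − 0.65 − 0.68 = 0.670.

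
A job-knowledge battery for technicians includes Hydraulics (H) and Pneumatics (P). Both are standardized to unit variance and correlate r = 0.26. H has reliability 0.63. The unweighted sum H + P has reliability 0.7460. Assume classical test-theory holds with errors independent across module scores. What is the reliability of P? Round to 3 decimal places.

Var(H+P) = 2 + 2·0.26 = 2.520.
True-score variance = ρ_H + ρ_P + 2·0.26, so 0.7460 = (0.63 + ρ_P + 0.52) / 2.520.
ρ_P = 0.7460·2.520 − 0.63 − 0.52 = 0.730.

0.730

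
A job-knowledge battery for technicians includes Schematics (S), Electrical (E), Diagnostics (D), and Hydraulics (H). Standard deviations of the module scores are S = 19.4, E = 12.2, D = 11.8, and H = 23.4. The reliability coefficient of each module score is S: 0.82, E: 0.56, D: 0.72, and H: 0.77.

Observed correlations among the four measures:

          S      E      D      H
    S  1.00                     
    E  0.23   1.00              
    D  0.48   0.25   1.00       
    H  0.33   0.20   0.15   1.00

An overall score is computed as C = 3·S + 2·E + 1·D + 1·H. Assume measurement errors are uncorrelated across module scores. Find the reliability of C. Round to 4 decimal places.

0.8587

Var(C) = 3²·19.4² + 2²·12.2² + 11.8² + 23.4² + 2·[6·19.4·12.2·0.23 + 3·19.4·11.8·0.48 + 3·19.4·23.4·0.33 + 2·12.2·11.8·0.25 + 2·12.2·23.4·0.20 + 11.8·23.4·0.15] = 4669.4 + 2666.55 = 7335.95.
With uncorrelated errors the cross-covariances are all true-score covariance, so they carry over unchanged; only the diagonal terms shrink to ρᵢσᵢ².
True-score variance = [3²·19.4²·0.82 + 2²·12.2²·0.56 + 11.8²·0.72 + 23.4²·0.77] + 2666.55 = 3632.81 + 2666.55 = 6299.36.
Reliability = 6299.36 / 7335.95 = 0.8587.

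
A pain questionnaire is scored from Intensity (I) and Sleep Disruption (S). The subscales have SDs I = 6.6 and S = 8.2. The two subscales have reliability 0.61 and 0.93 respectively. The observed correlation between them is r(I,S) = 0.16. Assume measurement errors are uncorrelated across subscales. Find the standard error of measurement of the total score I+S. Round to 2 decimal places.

Var(total) = 110.8 + 17.3184 = 128.118.
True-score variance = 89.1048 + 17.3184 = 106.423, so reliability = 0.8307.
Error variance = 128.118 − 106.423 = 21.6952; SEM = √21.6952 = 4.66.

4.66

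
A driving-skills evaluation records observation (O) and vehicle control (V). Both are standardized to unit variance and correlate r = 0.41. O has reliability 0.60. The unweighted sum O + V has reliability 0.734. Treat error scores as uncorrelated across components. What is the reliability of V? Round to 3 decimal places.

Var(O+V) = 2 + 2·0.41 = 2.820.
True-score variance = ρ_O + ρ_V + 2·0.41, so 0.734 = (0.60 + ρ_V + 0.82) / 2.820.
ρ_V = 0.734·2.820 − 0.60 − 0.82 = 0.650.

0.650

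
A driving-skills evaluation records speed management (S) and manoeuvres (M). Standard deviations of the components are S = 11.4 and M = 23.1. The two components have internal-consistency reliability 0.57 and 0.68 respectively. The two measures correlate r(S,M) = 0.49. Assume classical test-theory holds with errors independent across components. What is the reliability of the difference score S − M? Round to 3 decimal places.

0.441

Var(S−M) = 11.4² + 23.1² − 2·11.4·23.1·0.49 = 663.57 − 258.073 = 405.497.
Because errors are independent across components, Cov(Tᵢ,Tⱼ) = Cov(Xᵢ,Xⱼ); the off-diagonal part of the true-score variance is the same as above.
True-score variance = [11.4²·0.57 + 23.1²·0.68] − 258.073 = 436.932 − 258.073 = 178.859.
Reliability = 178.859 / 405.497 = 0.441.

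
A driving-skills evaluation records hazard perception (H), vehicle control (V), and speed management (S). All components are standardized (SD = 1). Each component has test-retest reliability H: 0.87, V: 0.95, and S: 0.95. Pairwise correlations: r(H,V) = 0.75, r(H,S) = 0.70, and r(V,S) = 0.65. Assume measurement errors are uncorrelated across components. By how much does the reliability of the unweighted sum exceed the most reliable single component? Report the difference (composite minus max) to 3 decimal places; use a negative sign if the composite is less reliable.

Var(sum) = 3 + 4.2 = 7.2; true-score variance = 2.77 + 4.2 = 6.97; composite reliability = 0.9681.
Max component reliability = 0.9500.
Difference = 0.9681 − 0.9500 = 0.018.

0.018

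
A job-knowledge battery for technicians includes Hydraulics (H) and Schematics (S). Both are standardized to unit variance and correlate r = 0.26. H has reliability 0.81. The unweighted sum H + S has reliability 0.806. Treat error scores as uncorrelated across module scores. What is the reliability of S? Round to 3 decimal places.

Var(H+S) = 2 + 2·0.26 = 2.520.
True-score variance = ρ_H + ρ_S + 2·0.26, so 0.806 = (0.81 + ρ_S + 0.52) / 2.520.
ρ_S = 0.806·2.520 − 0.81 − 0.52 = 0.701.

0.701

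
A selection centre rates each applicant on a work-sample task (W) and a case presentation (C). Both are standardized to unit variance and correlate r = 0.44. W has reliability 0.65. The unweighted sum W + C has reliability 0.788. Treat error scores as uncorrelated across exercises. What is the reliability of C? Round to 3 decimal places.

Var(W+C) = 2 + 2·0.44 = 2.880.
True-score variance = ρ_W + ρ_C + 2·0.44, so 0.788 = (0.65 + ρ_C + 0.88) / 2.880.
ρ_C = 0.788·2.880 − 0.65 − 0.88 = 0.739.

0.739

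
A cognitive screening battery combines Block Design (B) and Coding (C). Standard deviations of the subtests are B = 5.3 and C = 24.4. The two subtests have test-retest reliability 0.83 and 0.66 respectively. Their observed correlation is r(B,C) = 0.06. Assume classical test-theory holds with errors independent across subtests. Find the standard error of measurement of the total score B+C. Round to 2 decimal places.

14.39

Var(total) = 623.45 + 15.5184 = 638.968.
True-score variance = 416.252 + 15.5184 = 431.771, so reliability = 0.6757.
Error variance = 638.968 − 431.771 = 207.198; SEM = √207.198 = 14.39.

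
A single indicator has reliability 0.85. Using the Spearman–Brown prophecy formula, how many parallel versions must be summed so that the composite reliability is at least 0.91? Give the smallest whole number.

2

k ≥ ρ*(1−ρ₁)/(ρ₁(1−ρ*)) = 0.91·0.15 / (0.85·0.09) = 1.784.
Smallest integer k = 2.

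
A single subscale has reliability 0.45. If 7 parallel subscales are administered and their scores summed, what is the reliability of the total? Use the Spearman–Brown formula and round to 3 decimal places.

0.851

ρ_k = kρ / (1 + (k−1)ρ) = 7·0.45 / (1 + 6·0.45) = 3.150 / 3.700 = 0.851.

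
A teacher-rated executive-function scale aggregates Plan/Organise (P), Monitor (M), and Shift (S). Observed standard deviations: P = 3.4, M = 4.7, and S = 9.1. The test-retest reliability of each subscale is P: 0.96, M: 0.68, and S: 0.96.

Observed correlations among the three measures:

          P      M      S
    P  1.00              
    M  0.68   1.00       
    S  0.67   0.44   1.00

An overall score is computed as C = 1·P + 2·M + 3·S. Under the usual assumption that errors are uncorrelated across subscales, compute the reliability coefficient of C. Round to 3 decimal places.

0.953

Var(C) = 3.4² + 2²·4.7² + 3²·9.1² + 2·[2·3.4·4.7·0.68 + 3·3.4·9.1·0.67 + 6·4.7·9.1·0.44] = 845.21 + 393.67 = 1238.88.
Under uncorrelated errors the observed covariances equal the true-score covariances, so only the own-variance terms attenuate.
True-score variance = [3.4²·0.96 + 2²·4.7²·0.68 + 3²·9.1²·0.96] + 393.67 = 786.661 + 393.67 = 1180.33.
Reliability = 1180.33 / 1238.88 = 0.953.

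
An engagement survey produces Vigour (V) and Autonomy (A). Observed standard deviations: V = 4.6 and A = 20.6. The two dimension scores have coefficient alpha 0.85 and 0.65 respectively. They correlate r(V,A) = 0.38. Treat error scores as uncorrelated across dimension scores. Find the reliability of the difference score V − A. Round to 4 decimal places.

0.5938

Var(V−A) = 4.6² + 20.6² − 2·4.6·20.6·0.38 = 445.52 − 72.0176 = 373.502.
Under uncorrelated errors the observed covariances equal the true-score covariances, so only the own-variance terms attenuate.
True-score variance = [4.6²·0.85 + 20.6²·0.65] − 72.0176 = 293.82 − 72.0176 = 221.802.
Reliability = 221.802 / 373.502 = 0.5938.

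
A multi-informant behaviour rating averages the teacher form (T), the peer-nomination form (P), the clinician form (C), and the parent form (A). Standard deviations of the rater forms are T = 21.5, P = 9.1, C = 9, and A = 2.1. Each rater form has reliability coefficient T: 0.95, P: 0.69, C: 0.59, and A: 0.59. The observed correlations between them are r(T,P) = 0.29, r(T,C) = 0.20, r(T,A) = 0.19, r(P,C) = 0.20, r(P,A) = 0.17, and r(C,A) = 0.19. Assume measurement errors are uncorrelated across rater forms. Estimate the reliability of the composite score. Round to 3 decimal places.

Var(T+P+C+A) = 21.5² + 9.1² + 9² + 2.1² + 2·[21.5·9.1·0.29 + 21.5·9·0.20 + 21.5·2.1·0.19 + 9.1·9·0.20 + 9.1·2.1·0.17 + 9·2.1·0.19] = 630.47 + 254.473 = 884.943.
Under uncorrelated errors the observed covariances equal the true-score covariances, so only the own-variance terms attenuate.
True-score variance = [21.5²·0.95 + 9.1²·0.69 + 9²·0.59 + 2.1²·0.59] + 254.473 = 546.668 + 254.473 = 801.142.
Reliability = 801.142 / 884.943 = 0.905.

0.905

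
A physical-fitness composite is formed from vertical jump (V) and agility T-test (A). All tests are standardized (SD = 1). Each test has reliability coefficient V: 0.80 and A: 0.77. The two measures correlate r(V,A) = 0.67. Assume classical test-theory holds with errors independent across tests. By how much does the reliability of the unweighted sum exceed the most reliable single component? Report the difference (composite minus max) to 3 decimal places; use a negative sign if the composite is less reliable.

0.071

Var(sum) = 2 + 1.34 = 3.34; true-score variance = 1.57 + 1.34 = 2.91; composite reliability = 0.8713.
Max component reliability = 0.8000.
Difference = 0.8713 − 0.8000 = 0.071.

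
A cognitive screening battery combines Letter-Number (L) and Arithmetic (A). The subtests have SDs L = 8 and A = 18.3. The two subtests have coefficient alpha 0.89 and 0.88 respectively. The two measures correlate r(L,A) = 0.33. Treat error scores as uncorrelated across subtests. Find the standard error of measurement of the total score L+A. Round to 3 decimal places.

6.872

Var(total) = 398.89 + 96.624 = 495.514.
True-score variance = 351.663 + 96.624 = 448.287, so reliability = 0.9047.
Error variance = 495.514 − 448.287 = 47.2268; SEM = √47.2268 = 6.872.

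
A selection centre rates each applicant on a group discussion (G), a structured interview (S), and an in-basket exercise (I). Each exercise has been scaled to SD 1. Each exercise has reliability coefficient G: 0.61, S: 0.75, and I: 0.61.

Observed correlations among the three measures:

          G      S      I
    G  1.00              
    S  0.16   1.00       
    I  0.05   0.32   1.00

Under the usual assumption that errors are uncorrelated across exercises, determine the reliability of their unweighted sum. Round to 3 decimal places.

Var(G+S+I) = 3 + 2·[0.16 + 0.05 + 0.32] = 3 + 1.06 = 4.06.
Under uncorrelated errors the observed covariances equal the true-score covariances, so only the own-variance terms attenuate.
True-score variance = [0.61 + 0.75 + 0.61] + 1.06 = 1.97 + 1.06 = 3.03.
Reliability = 3.03 / 4.06 = 0.746.

0.746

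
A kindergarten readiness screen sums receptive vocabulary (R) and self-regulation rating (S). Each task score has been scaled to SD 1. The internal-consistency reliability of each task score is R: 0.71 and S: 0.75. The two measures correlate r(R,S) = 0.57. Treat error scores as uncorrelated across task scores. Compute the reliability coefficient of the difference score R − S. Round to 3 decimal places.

0.372

Var(R−S) = 1 + 1 − 2·0.57 = 2 − 1.14 = 0.86.
With uncorrelated errors the cross-covariances are all true-score covariance, so they carry over unchanged; only the diagonal terms shrink to ρᵢσᵢ².
True-score variance = [0.71 + 0.75] − 1.14 = 1.46 − 1.14 = 0.32.
Reliability = 0.32 / 0.86 = 0.372.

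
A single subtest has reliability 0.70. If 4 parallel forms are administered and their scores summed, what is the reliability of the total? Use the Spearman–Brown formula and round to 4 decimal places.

ρ_k = kρ / (1 + (k−1)ρ) = 4·0.70 / (1 + 3·0.70) = 2.800 / 3.100 = 0.9032.

0.9032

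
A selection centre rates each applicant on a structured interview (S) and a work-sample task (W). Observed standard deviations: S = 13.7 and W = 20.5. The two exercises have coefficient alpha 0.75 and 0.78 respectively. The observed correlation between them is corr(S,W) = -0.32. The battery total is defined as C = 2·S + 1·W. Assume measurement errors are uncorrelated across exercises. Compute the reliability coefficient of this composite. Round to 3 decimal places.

0.655

Var(C) = 2²·13.7² + 20.5² + 2·[2·13.7·20.5·(-0.32)] = 1171.01 − 359.488 = 811.522.
Under uncorrelated errors the observed covariances equal the true-score covariances, so only the own-variance terms attenuate.
True-score variance = [2²·13.7²·0.75 + 20.5²·0.78] − 359.488 = 890.865 − 359.488 = 531.377.
Reliability = 531.377 / 811.522 = 0.655.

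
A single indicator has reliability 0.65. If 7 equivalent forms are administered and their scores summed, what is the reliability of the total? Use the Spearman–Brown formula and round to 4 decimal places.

0.9286

ρ_k = kρ / (1 + (k−1)ρ) = 7·0.65 / (1 + 6·0.65) = 4.550 / 4.900 = 0.9286.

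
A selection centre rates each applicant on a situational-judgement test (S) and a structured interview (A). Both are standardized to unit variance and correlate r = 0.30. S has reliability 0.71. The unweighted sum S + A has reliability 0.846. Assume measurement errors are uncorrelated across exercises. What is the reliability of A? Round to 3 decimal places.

0.890

Var(S+A) = 2 + 2·0.30 = 2.600.
True-score variance = ρ_S + ρ_A + 2·0.30, so 0.846 = (0.71 + ρ_A + 0.60) / 2.600.
ρ_A = 0.846·2.600 − 0.71 − 0.60 = 0.890.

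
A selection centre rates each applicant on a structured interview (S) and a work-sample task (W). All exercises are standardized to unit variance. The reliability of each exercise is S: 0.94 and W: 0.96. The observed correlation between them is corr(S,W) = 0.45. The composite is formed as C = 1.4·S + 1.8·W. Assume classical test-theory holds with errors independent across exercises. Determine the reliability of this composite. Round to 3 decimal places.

Var(C) = 1.4² + 1.8² + 2·[2.52·0.45] = 5.2 + 2.268 = 7.468.
Because errors are independent across components, Cov(Tᵢ,Tⱼ) = Cov(Xᵢ,Xⱼ); the off-diagonal part of the true-score variance is the same as above.
True-score variance = [1.4²·0.94 + 1.8²·0.96] + 2.268 = 4.9528 + 2.268 = 7.2208.
Reliability = 7.2208 / 7.468 = 0.967.

0.967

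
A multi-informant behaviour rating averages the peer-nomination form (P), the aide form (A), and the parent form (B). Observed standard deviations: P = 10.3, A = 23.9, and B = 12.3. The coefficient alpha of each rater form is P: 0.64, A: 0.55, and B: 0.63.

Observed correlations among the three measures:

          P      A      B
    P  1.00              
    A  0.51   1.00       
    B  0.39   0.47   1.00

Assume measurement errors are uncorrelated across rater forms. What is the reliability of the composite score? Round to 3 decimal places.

Var(P+A+B) = 10.3² + 23.9² + 12.3² + 2·[10.3·23.9·0.51 + 10.3·12.3·0.39 + 23.9·12.3·0.47] = 828.59 + 626.243 = 1454.83.
Under uncorrelated errors the observed covariances equal the true-score covariances, so only the own-variance terms attenuate.
True-score variance = [10.3²·0.64 + 23.9²·0.55 + 12.3²·0.63] + 626.243 = 477.376 + 626.243 = 1103.62.
Reliability = 1103.62 / 1454.83 = 0.759.

0.759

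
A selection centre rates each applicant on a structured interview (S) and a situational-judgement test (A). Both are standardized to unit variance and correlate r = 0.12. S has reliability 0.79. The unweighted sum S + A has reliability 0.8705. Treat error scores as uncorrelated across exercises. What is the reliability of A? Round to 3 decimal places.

Var(S+A) = 2 + 2·0.12 = 2.240.
True-score variance = ρ_S + ρ_A + 2·0.12, so 0.8705 = (0.79 + ρ_A + 0.24) / 2.240.
ρ_A = 0.8705·2.240 − 0.79 − 0.24 = 0.920.

0.920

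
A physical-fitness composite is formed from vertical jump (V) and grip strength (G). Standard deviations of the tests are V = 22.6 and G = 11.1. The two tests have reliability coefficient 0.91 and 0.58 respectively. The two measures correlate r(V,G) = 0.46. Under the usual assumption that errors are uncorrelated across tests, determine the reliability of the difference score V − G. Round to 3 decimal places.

0.758

Var(V−G) = 22.6² + 11.1² − 2·22.6·11.1·0.46 = 633.97 − 230.791 = 403.179.
Because errors are independent across components, Cov(Tᵢ,Tⱼ) = Cov(Xᵢ,Xⱼ); the off-diagonal part of the true-score variance is the same as above.
True-score variance = [22.6²·0.91 + 11.1²·0.58] − 230.791 = 536.253 − 230.791 = 305.462.
Reliability = 305.462 / 403.179 = 0.758.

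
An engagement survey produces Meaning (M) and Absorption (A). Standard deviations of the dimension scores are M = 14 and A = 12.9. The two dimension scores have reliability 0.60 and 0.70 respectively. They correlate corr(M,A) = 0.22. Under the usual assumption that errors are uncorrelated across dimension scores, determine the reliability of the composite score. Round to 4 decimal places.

Var(M+A) = 14² + 12.9² + 2·[14·12.9·0.22] = 362.41 + 79.464 = 441.874.
Under uncorrelated errors the observed covariances equal the true-score covariances, so only the own-variance terms attenuate.
True-score variance = [14²·0.60 + 12.9²·0.70] + 79.464 = 234.087 + 79.464 = 313.551.
Reliability = 313.551 / 441.874 = 0.7096.

0.7096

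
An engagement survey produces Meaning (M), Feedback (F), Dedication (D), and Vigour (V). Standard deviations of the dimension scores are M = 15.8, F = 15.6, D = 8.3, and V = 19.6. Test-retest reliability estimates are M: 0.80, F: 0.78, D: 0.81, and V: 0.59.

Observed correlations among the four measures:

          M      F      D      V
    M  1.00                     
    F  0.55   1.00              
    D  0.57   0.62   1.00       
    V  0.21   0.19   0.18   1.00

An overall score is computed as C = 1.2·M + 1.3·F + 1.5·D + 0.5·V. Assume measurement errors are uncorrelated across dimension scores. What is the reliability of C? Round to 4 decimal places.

Var(C) = 1.2²·15.8² + 1.3²·15.6² + 1.5²·8.3² + 0.5²·19.6² + 2·[1.56·15.8·15.6·0.55 + 1.8·15.8·8.3·0.57 + 0.6·15.8·19.6·0.21 + 1.95·15.6·8.3·0.62 + 0.65·15.6·19.6·0.19 + 0.75·8.3·19.6·0.18] = 1021.8 + 1202.63 = 2224.43.
With uncorrelated errors the cross-covariances are all true-score covariance, so they carry over unchanged; only the diagonal terms shrink to ρᵢσᵢ².
True-score variance = [1.2²·15.8²·0.80 + 1.3²·15.6²·0.78 + 1.5²·8.3²·0.81 + 0.5²·19.6²·0.59] + 1202.63 = 790.598 + 1202.63 = 1993.23.
Reliability = 1993.23 / 2224.43 = 0.8961.

0.8961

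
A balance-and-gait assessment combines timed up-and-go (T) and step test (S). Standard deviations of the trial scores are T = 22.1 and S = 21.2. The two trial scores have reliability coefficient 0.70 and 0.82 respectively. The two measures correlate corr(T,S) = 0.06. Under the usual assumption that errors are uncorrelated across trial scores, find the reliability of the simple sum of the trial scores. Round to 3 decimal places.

Var(T+S) = 22.1² + 21.2² + 2·[22.1·21.2·0.06] = 937.85 + 56.2224 = 994.072.
Because errors are independent across components, Cov(Tᵢ,Tⱼ) = Cov(Xᵢ,Xⱼ); the off-diagonal part of the true-score variance is the same as above.
True-score variance = [22.1²·0.70 + 21.2²·0.82] + 56.2224 = 710.428 + 56.2224 = 766.65.
Reliability = 766.65 / 994.072 = 0.771.

0.771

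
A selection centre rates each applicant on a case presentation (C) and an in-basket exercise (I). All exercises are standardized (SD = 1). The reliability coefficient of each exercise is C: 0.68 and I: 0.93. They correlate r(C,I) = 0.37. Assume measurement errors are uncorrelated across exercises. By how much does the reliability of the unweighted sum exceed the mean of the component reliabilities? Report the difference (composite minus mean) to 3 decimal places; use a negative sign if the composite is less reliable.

0.053

Var(sum) = 2 + 0.74 = 2.74; true-score variance = 1.61 + 0.74 = 2.35; composite reliability = 0.8577.
Mean component reliability = 0.8050.
Difference = 0.8577 − 0.8050 = 0.053.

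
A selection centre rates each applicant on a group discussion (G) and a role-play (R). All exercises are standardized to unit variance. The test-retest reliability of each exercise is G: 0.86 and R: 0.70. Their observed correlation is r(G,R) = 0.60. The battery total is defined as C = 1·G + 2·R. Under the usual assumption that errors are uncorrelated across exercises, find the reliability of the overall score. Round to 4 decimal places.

0.8189

Var(C) = 1 + 2² + 2·[2·0.60] = 5 + 2.4 = 7.4.
Under uncorrelated errors the observed covariances equal the true-score covariances, so only the own-variance terms attenuate.
True-score variance = [0.86 + 2²·0.70] + 2.4 = 3.66 + 2.4 = 6.06.
Reliability = 6.06 / 7.4 = 0.8189.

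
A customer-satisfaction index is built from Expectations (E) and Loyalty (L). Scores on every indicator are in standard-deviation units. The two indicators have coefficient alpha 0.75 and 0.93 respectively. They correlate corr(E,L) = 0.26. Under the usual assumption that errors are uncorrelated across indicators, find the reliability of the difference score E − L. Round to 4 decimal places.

0.7838

Var(E−L) = 1 + 1 − 2·0.26 = 2 − 0.52 = 1.48.
Under uncorrelated errors the observed covariances equal the true-score covariances, so only the own-variance terms attenuate.
True-score variance = [0.75 + 0.93] − 0.52 = 1.68 − 0.52 = 1.16.
Reliability = 1.16 / 1.48 = 0.7838.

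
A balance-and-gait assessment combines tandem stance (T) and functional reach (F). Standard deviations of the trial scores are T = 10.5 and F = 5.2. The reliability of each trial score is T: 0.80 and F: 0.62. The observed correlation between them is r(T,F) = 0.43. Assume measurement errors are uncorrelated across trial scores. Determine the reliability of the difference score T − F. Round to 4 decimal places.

0.6422

Var(T−F) = 10.5² + 5.2² − 2·10.5·5.2·0.43 = 137.29 − 46.956 = 90.334.
With uncorrelated errors the cross-covariances are all true-score covariance, so they carry over unchanged; only the diagonal terms shrink to ρᵢσᵢ².
True-score variance = [10.5²·0.80 + 5.2²·0.62] − 46.956 = 104.965 − 46.956 = 58.0088.
Reliability = 58.0088 / 90.334 = 0.6422.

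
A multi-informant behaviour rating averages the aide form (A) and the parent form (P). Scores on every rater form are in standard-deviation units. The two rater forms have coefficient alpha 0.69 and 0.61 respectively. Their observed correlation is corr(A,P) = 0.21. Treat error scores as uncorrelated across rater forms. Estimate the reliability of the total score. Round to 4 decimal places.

Var(A+P) = 2 + 2·[0.21] = 2 + 0.42 = 2.42.
Under uncorrelated errors the observed covariances equal the true-score covariances, so only the own-variance terms attenuate.
True-score variance = [0.69 + 0.61] + 0.42 = 1.3 + 0.42 = 1.72.
Reliability = 1.72 / 2.42 = 0.7107.

0.7107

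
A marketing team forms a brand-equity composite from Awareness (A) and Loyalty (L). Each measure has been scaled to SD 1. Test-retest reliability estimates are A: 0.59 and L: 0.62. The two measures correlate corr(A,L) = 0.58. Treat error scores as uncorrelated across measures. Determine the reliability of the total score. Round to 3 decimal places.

0.750

Var(A+L) = 2 + 2·[0.58] = 2 + 1.16 = 3.16.
With uncorrelated errors the cross-covariances are all true-score covariance, so they carry over unchanged; only the diagonal terms shrink to ρᵢσᵢ².
True-score variance = [0.59 + 0.62] + 1.16 = 1.21 + 1.16 = 2.37.
Reliability = 2.37 / 3.16 = 0.750.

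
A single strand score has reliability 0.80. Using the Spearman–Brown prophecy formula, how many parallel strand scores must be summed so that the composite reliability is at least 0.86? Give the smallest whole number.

2

k ≥ ρ*(1−ρ₁)/(ρ₁(1−ρ*)) = 0.86·0.20 / (0.80·0.14) = 1.536.
Smallest integer k = 2.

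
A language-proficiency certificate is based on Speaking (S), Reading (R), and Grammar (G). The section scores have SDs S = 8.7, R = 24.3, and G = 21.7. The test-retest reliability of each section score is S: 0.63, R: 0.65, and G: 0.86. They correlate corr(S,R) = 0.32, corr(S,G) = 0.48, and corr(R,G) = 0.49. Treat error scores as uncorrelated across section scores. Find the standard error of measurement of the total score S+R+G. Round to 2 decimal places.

17.34

Var(total) = 1137.07 + 833.305 = 1970.37.
True-score variance = 836.469 + 833.305 = 1669.77, so reliability = 0.8474.
Error variance = 1970.37 − 1669.77 = 300.601; SEM = √300.601 = 17.34.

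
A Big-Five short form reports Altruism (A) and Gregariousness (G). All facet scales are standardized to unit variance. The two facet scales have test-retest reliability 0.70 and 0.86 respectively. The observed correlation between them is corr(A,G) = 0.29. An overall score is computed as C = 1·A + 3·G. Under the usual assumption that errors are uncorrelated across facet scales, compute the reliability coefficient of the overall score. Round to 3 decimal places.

Var(C) = 1 + 3² + 2·[3·0.29] = 10 + 1.74 = 11.74.
With uncorrelated errors the cross-covariances are all true-score covariance, so they carry over unchanged; only the diagonal terms shrink to ρᵢσᵢ².
True-score variance = [0.70 + 3²·0.86] + 1.74 = 8.44 + 1.74 = 10.18.
Reliability = 10.18 / 11.74 = 0.867.

0.867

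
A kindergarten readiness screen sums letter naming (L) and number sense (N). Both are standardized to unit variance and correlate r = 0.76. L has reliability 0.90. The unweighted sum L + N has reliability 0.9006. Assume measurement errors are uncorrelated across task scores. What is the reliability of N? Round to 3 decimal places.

Var(L+N) = 2 + 2·0.76 = 3.520.
True-score variance = ρ_L + ρ_N + 2·0.76, so 0.9006 = (0.90 + ρ_N + 1.52) / 3.520.
ρ_N = 0.9006·3.520 − 0.90 − 1.52 = 0.750.

0.750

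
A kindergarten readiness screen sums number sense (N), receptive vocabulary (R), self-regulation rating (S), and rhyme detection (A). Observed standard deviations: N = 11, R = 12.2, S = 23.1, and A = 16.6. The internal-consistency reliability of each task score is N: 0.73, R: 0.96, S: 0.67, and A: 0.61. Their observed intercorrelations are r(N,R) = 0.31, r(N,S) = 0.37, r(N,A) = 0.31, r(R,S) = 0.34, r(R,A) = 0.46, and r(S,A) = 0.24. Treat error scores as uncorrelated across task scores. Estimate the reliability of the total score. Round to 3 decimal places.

0.841

Var(N+R+S+A) = 11² + 12.2² + 23.1² + 16.6² + 2·[11·12.2·0.31 + 11·23.1·0.37 + 11·16.6·0.31 + 12.2·23.1·0.34 + 12.2·16.6·0.46 + 23.1·16.6·0.24] = 1079.01 + 946.467 = 2025.48.
Because errors are independent across components, Cov(Tᵢ,Tⱼ) = Cov(Xᵢ,Xⱼ); the off-diagonal part of the true-score variance is the same as above.
True-score variance = [11²·0.73 + 12.2²·0.96 + 23.1²·0.67 + 16.6²·0.61] + 946.467 = 756.827 + 946.467 = 1703.29.
Reliability = 1703.29 / 2025.48 = 0.841.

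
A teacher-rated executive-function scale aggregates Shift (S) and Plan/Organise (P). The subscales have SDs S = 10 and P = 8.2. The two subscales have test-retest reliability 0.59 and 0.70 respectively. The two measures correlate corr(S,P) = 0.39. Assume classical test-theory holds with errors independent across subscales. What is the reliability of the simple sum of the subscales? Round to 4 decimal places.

Var(S+P) = 10² + 8.2² + 2·[10·8.2·0.39] = 167.24 + 63.96 = 231.2.
Because errors are independent across components, Cov(Tᵢ,Tⱼ) = Cov(Xᵢ,Xⱼ); the off-diagonal part of the true-score variance is the same as above.
True-score variance = [10²·0.59 + 8.2²·0.70] + 63.96 = 106.068 + 63.96 = 170.028.
Reliability = 170.028 / 231.2 = 0.7354.

0.7354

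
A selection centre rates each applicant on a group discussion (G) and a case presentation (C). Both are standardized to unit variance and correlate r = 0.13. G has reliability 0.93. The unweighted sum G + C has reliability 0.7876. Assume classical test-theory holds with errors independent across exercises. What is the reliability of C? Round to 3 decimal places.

Var(G+C) = 2 + 2·0.13 = 2.260.
True-score variance = ρ_G + ρ_C + 2·0.13, so 0.7876 = (0.93 + ρ_C + 0.26) / 2.260.
ρ_C = 0.7876·2.260 − 0.93 − 0.26 = 0.590.

0.590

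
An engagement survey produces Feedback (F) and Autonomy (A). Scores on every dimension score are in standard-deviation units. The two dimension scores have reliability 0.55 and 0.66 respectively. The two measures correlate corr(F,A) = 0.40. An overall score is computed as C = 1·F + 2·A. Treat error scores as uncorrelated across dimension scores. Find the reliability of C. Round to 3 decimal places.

Var(C) = 1 + 2² + 2·[2·0.40] = 5 + 1.6 = 6.6.
With uncorrelated errors the cross-covariances are all true-score covariance, so they carry over unchanged; only the diagonal terms shrink to ρᵢσᵢ².
True-score variance = [0.55 + 2²·0.66] + 1.6 = 3.19 + 1.6 = 4.79.
Reliability = 4.79 / 6.6 = 0.726.

0.726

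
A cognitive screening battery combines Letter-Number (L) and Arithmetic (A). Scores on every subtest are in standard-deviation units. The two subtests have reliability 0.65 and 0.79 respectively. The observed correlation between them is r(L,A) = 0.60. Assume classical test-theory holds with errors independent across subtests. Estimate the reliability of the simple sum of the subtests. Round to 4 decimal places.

0.8250

Var(L+A) = 2 + 2·[0.60] = 2 + 1.2 = 3.2.
Because errors are independent across components, Cov(Tᵢ,Tⱼ) = Cov(Xᵢ,Xⱼ); the off-diagonal part of the true-score variance is the same as above.
True-score variance = [0.65 + 0.79] + 1.2 = 1.44 + 1.2 = 2.64.
Reliability = 2.64 / 3.2 = 0.8250.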